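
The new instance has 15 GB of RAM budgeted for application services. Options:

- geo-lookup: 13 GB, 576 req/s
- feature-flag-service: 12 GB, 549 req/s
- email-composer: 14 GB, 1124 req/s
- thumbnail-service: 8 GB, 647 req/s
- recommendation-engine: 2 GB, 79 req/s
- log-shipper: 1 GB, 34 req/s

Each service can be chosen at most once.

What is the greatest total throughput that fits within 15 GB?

1158

Density check — thumbnail-service 80.88, email-composer 80.29, feature-flag-service 45.75, geo-lookup 44.31 are the best per GB.
The ratio heuristic lands on thumbnail-service + recommendation-engine + log-shipper (760) but leaves 4 GB idle.
The 10 GB tied up in thumbnail-service and recommendation-engine is better spent on email-composer — total rises to 1158 (15 GB).
Every other selection either busts 15 GB or fails to beat 1158.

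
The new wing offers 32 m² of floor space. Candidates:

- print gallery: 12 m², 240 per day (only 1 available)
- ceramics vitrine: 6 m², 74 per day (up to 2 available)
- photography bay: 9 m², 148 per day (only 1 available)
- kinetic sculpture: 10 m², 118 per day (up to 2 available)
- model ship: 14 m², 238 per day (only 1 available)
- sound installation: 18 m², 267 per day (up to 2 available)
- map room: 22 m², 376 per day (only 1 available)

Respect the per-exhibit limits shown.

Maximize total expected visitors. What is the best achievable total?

The ratio ordering already packs tightly: print gallery + ceramics vitrine + model ship, 32 m², 552.
That's the maximum — no swap from here does better than 552.

552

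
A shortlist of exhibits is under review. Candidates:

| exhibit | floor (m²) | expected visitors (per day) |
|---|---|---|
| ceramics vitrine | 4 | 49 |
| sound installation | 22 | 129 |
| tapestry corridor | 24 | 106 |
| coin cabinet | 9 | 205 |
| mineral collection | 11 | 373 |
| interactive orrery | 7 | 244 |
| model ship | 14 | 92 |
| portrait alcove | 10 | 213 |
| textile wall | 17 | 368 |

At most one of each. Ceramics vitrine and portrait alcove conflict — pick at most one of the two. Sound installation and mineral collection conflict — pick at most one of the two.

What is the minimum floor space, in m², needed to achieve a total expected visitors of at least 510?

18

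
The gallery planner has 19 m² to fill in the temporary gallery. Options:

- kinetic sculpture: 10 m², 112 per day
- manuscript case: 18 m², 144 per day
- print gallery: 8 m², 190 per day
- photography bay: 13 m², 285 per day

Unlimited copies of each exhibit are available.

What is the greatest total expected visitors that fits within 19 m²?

380

By expected visitors per m²: print gallery 23.75, photography bay 21.92, kinetic sculpture 11.20, manuscript case 8.00 lead.
2×print gallery uses 16 of the 19 m² and totals 380.
No other feasible combination exceeds 380.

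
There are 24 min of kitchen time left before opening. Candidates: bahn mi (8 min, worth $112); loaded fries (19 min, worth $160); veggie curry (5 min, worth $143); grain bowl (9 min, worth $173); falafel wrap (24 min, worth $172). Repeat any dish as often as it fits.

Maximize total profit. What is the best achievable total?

602

Filling by ratio: 4×veggie curry for 572, with 4 min left unused.
Dropping veggie curry frees 5 min; slotting in grain bowl (9 min) lifts the total to 602 at 24 min.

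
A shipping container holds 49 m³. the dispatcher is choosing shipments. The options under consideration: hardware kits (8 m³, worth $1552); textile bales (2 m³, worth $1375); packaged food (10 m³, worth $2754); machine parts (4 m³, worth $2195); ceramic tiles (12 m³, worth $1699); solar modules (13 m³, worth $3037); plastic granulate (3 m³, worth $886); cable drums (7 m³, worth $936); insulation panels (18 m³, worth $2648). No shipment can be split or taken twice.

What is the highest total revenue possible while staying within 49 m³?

Density check — textile bales 687.50, machine parts 548.75, plastic granulate 295.33, packaged food 275.40 are the best per m³.
Taking hardware kits + textile bales + packaged food + machine parts + solar modules + plastic granulate + cable drums: 47 m³ used, 12735 in revenue.
No other feasible combination exceeds 12735.

12735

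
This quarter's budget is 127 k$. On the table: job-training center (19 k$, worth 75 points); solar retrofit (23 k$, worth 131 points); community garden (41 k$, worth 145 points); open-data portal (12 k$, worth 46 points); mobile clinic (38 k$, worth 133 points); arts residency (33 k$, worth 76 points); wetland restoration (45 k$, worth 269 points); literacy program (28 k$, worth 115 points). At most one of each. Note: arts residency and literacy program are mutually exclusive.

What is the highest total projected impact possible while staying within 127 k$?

636

Density check — wetland restoration 5.98, solar retrofit 5.70, literacy program 4.11 are the best per k$.
The ratio ordering already packs tightly: job-training center + solar retrofit + open-data portal + wetland restoration + literacy program, 127 k$, 636.
Next best is job-training center + solar retrofit + mobile clinic + wetland restoration at 608 (125 k$) — short by 28.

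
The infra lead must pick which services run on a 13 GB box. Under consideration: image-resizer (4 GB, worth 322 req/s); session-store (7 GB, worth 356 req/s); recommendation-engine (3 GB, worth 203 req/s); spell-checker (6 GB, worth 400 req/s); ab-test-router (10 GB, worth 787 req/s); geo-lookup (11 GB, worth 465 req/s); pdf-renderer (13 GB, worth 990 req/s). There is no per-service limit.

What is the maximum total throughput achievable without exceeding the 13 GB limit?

990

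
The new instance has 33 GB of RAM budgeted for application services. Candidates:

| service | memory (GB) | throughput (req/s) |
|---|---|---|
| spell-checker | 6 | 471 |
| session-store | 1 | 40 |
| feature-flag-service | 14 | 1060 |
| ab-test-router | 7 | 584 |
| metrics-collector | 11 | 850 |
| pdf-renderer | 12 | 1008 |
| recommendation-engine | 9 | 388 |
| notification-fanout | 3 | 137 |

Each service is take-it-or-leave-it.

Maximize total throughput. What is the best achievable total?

2652

The ratio heuristic lands on spell-checker + session-store + ab-test-router + pdf-renderer + notification-fanout (2240) but leaves 4 GB idle.
Dropping spell-checker and session-store and notification-fanout frees 10 GB; slotting in feature-flag-service (14 GB) lifts the total to 2652 at 33 GB.
Runner-up spell-checker + session-store + feature-flag-service + pdf-renderer tops out at 2579.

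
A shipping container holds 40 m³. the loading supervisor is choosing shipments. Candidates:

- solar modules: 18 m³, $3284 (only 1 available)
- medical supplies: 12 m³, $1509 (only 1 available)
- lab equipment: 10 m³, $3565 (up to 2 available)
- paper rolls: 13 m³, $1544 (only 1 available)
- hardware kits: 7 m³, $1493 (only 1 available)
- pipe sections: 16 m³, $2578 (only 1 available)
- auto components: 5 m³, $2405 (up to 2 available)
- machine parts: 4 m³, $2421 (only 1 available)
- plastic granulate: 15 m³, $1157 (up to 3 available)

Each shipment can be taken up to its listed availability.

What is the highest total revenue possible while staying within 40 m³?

14361

Best packing: 2×lab equipment + 2×auto components + machine parts — 34 m³, 14361 total.
Every other selection either busts 40 m³ or exceeds an availability limit or fails to beat 14361.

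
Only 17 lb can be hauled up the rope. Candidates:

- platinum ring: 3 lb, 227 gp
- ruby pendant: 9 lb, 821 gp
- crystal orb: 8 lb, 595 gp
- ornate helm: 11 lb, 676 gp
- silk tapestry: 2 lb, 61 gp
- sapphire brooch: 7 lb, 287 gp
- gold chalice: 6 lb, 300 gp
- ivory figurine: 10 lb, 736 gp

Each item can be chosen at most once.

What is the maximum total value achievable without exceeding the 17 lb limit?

1416

Ranking by ratio (value/lb): ruby pendant 91.22, platinum ring 75.67, crystal orb 74.38, ivory figurine 73.60.
Taking the top-ratio items first gives platinum ring + ruby pendant + silk tapestry for 1109 (14 lb).
Dropping platinum ring and silk tapestry frees 5 lb; slotting in crystal orb (8 lb) lifts the total to 1416 at 17 lb.
The closest alternative, ruby pendant + silk tapestry + gold chalice, reaches only 1182.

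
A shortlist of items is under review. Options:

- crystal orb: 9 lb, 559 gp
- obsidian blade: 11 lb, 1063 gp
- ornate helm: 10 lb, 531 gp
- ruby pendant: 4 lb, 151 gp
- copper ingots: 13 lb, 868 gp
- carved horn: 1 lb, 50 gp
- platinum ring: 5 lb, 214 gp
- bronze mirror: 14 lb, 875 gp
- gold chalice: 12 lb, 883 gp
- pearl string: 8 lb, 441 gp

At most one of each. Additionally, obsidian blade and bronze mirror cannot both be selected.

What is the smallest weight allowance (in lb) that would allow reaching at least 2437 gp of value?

Need the lightest bundle worth ≥ 2437.
crystal orb + obsidian blade + gold chalice: 2505 value at 32 lb.
No combination under 32 lb hits 2437.

32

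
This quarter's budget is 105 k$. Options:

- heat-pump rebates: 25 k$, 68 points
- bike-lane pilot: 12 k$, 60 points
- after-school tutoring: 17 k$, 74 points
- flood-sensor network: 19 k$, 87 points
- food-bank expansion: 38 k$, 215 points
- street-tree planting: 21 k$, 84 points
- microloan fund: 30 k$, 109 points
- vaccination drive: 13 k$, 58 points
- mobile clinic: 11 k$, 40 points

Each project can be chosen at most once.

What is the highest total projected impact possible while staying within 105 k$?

Greedy by ratio would take bike-lane pilot + after-school tutoring + flood-sensor network + food-bank expansion + vaccination drive: 99 k$ used, total 494.
Dropping after-school tutoring frees 17 k$; slotting in street-tree planting (21 k$) lifts the total to 504 at 103 k$.
Runner-up bike-lane pilot + after-school tutoring + flood-sensor network + food-bank expansion + vaccination drive tops out at 494.

504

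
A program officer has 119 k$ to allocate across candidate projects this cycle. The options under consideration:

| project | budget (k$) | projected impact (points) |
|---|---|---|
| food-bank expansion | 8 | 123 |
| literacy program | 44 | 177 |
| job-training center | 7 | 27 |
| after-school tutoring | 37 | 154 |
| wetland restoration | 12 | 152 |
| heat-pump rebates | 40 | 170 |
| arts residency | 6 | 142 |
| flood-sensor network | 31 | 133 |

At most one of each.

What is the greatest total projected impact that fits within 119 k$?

791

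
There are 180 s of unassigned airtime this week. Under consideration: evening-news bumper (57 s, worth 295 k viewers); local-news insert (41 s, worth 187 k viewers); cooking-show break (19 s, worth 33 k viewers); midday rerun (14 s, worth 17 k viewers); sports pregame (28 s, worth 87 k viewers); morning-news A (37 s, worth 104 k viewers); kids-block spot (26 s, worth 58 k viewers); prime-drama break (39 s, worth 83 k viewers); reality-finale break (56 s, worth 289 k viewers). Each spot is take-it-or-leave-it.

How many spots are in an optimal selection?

4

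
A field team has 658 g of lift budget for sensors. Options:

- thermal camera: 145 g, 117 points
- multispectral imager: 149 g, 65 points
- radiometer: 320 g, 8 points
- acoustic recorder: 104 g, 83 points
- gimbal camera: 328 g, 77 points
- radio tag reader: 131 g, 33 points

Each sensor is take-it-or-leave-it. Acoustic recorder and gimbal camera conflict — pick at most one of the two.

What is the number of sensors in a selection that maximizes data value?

4

The maximum data value within 658 g is 298.
One optimal bundle: thermal camera + multispectral imager + acoustic recorder + radio tag reader (529 g).
Every optimal selection uses 4 sensors.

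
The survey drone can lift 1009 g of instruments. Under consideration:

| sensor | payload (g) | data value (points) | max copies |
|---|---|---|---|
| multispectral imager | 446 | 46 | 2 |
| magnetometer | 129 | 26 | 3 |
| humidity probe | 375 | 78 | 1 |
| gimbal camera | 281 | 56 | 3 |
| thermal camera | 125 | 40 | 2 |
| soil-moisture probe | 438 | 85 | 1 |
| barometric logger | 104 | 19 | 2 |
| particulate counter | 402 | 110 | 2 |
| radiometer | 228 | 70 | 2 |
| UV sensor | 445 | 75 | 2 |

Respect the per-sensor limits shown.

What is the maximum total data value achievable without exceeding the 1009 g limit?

The ratio heuristic lands on 2×magnetometer + 2×thermal camera + 2×radiometer (272) but leaves 45 g idle.
The 383 g tied up in 2×magnetometer and thermal camera is better spent on particulate counter — total rises to 290 (983 g).
That's the maximum — no swap from here does better than 290.

290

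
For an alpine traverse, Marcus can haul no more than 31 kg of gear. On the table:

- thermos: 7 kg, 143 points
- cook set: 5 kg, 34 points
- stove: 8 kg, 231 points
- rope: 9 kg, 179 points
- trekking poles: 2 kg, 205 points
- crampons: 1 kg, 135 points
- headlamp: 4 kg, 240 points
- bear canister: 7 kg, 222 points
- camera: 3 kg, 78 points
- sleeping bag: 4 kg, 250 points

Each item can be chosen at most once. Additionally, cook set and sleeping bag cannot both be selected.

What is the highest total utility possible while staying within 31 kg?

1361

Taking stove + trekking poles + crampons + headlamp + bear canister + camera + sleeping bag: 29 kg used, 1361 in utility.
That's the maximum — no feasible swap from here does better than 1361.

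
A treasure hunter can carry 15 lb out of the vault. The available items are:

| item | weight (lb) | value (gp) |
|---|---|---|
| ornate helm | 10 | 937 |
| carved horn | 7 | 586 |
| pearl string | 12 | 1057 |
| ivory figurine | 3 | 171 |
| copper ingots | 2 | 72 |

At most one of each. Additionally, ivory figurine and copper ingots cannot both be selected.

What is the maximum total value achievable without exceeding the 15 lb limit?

1228

By value per lb: ornate helm 93.70, pearl string 88.08, carved horn 83.71, ivory figurine 57.00 lead.
Pearl string + ivory figurine uses 15 of the 15 lb and totals 1228.
Runner-up pearl string + copper ingots tops out at 1129.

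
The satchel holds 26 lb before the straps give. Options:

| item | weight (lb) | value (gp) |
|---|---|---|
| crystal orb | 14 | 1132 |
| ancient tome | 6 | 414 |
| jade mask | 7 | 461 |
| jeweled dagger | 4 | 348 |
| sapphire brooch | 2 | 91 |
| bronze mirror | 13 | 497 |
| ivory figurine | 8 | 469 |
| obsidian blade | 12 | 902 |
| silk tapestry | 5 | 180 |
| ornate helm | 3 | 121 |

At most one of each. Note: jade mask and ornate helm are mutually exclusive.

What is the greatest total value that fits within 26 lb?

Density check — jeweled dagger 87.00, crystal orb 80.86, obsidian blade 75.17, ancient tome 69.00 are the best per lb.
Taking the top-ratio items first gives crystal orb + ancient tome + jeweled dagger + sapphire brooch for 1985 (26 lb).
Replace ancient tome and jeweled dagger and sapphire brooch with obsidian blade: the trade gains 49 net, giving 2034 at 26 lb.

2034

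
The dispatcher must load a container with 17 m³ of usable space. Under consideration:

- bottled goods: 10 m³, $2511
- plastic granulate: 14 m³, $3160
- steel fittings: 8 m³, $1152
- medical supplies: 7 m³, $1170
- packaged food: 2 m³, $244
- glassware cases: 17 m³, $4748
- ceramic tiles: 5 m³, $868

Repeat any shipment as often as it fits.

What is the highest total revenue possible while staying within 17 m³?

4748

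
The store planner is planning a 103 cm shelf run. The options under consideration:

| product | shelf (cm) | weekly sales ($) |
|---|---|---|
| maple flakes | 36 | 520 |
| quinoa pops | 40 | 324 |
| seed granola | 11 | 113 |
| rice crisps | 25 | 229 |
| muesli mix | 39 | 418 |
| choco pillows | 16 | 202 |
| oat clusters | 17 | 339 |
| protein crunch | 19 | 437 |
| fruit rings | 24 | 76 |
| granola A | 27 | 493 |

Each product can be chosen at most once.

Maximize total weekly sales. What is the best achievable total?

1789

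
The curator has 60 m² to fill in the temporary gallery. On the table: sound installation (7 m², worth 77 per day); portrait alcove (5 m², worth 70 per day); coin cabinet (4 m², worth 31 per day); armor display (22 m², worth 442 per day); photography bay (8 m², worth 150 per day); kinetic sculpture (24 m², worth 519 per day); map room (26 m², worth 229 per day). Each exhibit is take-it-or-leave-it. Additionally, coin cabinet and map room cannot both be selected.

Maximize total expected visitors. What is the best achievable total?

1181

The ratio ordering already packs tightly: portrait alcove + armor display + photography bay + kinetic sculpture, 59 m², 1181.
Runner-up coin cabinet + armor display + photography bay + kinetic sculpture tops out at 1142.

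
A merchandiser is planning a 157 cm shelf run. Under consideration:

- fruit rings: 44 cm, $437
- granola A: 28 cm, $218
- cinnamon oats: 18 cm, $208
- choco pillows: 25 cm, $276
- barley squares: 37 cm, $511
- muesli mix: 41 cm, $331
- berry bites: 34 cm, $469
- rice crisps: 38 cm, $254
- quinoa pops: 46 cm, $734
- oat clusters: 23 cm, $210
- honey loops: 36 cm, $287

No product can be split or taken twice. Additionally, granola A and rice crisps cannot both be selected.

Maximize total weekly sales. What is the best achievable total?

2001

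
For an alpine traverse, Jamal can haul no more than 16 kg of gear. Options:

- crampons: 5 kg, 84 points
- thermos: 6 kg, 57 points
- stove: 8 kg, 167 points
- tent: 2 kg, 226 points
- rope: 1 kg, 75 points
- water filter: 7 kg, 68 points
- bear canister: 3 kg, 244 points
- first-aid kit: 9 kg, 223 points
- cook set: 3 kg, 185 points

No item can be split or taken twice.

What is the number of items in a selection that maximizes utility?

4

Optimal total is 822.
stove + tent + bear canister + cook set hits 822 at 16 kg.
Every optimal selection uses 4 items.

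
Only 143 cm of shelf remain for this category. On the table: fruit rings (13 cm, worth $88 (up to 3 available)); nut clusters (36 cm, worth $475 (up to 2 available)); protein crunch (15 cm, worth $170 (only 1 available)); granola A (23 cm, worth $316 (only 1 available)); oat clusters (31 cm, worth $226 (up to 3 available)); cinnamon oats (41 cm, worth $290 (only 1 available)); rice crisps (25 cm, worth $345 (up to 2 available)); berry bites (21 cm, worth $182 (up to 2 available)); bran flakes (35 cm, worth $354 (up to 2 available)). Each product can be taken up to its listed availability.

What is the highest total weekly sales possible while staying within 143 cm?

1822

Filling by ratio: fruit rings + nut clusters + protein crunch + granola A + 2×rice crisps for 1739, with 6 cm left unused.
Reworking the packing: 2×nut clusters + 2×rice crisps + berry bites uses 143 cm and improves the total to 1822.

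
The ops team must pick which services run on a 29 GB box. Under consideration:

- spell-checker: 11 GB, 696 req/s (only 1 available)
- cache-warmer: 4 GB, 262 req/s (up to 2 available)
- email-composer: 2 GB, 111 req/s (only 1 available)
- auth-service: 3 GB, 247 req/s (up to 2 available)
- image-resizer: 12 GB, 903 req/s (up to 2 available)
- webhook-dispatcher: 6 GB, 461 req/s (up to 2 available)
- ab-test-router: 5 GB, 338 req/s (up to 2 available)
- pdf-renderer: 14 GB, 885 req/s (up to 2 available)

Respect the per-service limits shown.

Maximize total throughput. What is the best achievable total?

2196

Filling by ratio: 2×auth-service + 2×webhook-dispatcher + 2×ab-test-router for 2092, with 1 GB left unused.
Dropping webhook-dispatcher and ab-test-router frees 11 GB; slotting in image-resizer (12 GB) lifts the total to 2196 at 29 GB.
No other feasible combination exceeds 2196.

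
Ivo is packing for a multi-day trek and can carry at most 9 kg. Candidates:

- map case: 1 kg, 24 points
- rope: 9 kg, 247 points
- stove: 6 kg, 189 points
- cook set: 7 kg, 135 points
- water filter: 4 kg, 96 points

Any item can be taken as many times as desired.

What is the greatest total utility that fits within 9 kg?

261

Best packing: 3×map case + stove — 9 kg, 261 total.
That's the maximum — no swap from here does better than 261.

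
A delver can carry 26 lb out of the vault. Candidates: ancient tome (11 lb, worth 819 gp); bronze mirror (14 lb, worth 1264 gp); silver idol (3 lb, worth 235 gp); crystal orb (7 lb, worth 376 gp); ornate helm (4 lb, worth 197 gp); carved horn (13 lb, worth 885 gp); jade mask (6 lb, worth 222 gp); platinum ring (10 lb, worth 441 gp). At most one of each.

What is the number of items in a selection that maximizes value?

Best achievable value is 2083.
ancient tome + bronze mirror hits 2083 at 25 lb.
Every optimal selection uses 2 items.

2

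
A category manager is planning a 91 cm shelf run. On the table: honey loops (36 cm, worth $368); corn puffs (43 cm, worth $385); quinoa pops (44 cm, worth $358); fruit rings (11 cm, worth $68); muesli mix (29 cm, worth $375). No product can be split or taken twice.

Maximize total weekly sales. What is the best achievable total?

A density-first pass picks honey loops + fruit rings + muesli mix — 811 at 76 cm.
Replace honey loops with corn puffs: the trade gains 17 net, giving 828 at 83 cm.
The closest alternative, honey loops + corn puffs + fruit rings, reaches only 821.

828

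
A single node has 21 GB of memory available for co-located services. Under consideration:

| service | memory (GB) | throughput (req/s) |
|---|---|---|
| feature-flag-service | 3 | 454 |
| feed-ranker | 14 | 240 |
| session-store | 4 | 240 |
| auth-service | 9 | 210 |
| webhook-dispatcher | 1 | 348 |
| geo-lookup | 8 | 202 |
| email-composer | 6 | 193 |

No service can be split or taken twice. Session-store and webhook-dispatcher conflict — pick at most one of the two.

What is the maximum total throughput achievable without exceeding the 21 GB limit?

1214

By throughput per GB: webhook-dispatcher 348.00, feature-flag-service 151.33, session-store 60.00, email-composer 32.17 lead.
Taking feature-flag-service + auth-service + webhook-dispatcher + geo-lookup: 21 GB used, 1214 in throughput.
Runner-up feature-flag-service + auth-service + webhook-dispatcher + email-composer tops out at 1205.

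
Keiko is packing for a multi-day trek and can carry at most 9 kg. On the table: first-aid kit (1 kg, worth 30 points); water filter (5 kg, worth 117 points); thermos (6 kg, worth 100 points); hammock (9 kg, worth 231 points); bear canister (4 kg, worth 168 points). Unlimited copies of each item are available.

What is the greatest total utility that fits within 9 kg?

366

Density check — bear canister 42.00, first-aid kit 30.00, hammock 25.67 are the best per kg.
The ratio ordering already packs tightly: first-aid kit + 2×bear canister, 9 kg, 366.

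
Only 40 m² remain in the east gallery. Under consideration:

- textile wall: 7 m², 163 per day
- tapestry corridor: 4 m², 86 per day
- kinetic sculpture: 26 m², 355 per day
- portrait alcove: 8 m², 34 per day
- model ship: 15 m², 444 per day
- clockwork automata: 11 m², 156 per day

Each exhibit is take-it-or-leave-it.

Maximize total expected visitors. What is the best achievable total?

849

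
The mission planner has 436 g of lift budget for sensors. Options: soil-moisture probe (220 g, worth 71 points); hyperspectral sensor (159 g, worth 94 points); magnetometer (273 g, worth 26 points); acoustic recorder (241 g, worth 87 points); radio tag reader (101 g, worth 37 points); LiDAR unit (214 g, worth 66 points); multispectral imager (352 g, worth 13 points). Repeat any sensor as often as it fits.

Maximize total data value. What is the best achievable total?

Taking 2×hyperspectral sensor + radio tag reader: 419 g used, 225 in data value.

225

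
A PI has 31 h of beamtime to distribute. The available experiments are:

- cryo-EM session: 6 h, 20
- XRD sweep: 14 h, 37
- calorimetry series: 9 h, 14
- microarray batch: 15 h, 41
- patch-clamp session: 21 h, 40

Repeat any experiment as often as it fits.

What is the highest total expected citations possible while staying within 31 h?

100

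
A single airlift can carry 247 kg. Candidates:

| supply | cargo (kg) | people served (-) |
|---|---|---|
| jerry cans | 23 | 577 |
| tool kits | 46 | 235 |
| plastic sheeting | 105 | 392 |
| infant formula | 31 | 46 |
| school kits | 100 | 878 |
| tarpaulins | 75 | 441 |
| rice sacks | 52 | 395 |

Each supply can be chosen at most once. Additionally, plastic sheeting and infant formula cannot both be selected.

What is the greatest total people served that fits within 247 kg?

2131

Ranking by ratio (people served/kg): jerry cans 25.09, school kits 8.78, rice sacks 7.60, tarpaulins 5.88.
Greedy by ratio would take jerry cans + tool kits + school kits + rice sacks: 221 kg used, total 2085.
Replace rice sacks with tarpaulins: the trade gains 46 net, giving 2131 at 244 kg.
Next best is jerry cans + tool kits + school kits + rice sacks at 2085 (221 kg) — short by 46.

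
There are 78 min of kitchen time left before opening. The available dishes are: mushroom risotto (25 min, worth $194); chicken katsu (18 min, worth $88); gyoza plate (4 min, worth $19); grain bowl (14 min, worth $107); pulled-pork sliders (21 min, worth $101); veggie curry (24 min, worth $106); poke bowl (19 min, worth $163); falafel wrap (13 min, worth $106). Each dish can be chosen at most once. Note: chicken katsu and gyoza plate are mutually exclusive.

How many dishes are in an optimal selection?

5

The maximum profit within 78 min is 589.
One optimal bundle: mushroom risotto + gyoza plate + grain bowl + poke bowl + falafel wrap (75 min).
All optima have 5 dishes.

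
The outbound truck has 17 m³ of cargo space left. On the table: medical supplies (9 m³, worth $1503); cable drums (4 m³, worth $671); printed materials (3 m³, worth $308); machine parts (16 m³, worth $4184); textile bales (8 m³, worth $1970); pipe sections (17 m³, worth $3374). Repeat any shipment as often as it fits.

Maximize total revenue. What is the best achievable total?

4184

Taking machine parts: 16 m³ used, 4184 in revenue.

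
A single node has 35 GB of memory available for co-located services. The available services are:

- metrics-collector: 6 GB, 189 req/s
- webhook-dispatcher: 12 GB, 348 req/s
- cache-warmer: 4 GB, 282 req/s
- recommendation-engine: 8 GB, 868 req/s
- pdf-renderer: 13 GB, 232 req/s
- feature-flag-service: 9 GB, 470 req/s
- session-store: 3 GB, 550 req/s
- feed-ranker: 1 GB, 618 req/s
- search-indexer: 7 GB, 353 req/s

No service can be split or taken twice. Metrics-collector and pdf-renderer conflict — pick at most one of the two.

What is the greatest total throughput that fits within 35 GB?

3141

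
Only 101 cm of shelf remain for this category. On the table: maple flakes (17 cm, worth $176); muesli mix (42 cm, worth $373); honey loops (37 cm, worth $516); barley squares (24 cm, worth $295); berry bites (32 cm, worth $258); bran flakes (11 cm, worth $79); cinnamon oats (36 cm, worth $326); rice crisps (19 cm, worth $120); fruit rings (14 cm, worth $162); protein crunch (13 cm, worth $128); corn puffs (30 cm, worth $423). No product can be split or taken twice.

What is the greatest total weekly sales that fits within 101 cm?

1277

By weekly sales per cm: corn puffs 14.10, honey loops 13.95, barley squares 12.29, fruit rings 11.57 lead.
Greedy by ratio would take honey loops + barley squares + corn puffs: 91 cm used, total 1234.
Dropping barley squares frees 24 cm; slotting in maple flakes + fruit rings (31 cm) lifts the total to 1277 at 98 cm.
Runner-up maple flakes + honey loops + protein crunch + corn puffs tops out at 1243.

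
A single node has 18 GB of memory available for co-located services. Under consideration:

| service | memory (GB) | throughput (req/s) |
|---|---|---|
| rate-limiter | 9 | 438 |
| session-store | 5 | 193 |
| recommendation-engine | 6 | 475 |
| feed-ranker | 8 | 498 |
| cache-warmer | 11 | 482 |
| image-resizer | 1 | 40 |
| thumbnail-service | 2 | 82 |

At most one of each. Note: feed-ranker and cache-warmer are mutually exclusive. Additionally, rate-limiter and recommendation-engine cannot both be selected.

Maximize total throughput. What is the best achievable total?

Taking recommendation-engine + feed-ranker + image-resizer + thumbnail-service: 17 GB used, 1095 in throughput.
That's the maximum — no feasible swap from here does better than 1095.

1095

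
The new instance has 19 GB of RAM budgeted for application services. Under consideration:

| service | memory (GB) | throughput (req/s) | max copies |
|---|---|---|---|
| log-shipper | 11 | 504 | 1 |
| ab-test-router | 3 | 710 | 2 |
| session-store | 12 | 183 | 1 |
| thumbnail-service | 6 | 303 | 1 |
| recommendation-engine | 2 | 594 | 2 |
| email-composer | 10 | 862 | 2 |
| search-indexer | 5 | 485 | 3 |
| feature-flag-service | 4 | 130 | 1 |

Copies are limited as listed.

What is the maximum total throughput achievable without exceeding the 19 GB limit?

3223

The ratio ordering already packs tightly: 2×ab-test-router + 2×recommendation-engine + search-indexer + feature-flag-service, 19 GB, 3223.
Every other selection either busts 19 GB or exceeds an availability limit or fails to beat 3223.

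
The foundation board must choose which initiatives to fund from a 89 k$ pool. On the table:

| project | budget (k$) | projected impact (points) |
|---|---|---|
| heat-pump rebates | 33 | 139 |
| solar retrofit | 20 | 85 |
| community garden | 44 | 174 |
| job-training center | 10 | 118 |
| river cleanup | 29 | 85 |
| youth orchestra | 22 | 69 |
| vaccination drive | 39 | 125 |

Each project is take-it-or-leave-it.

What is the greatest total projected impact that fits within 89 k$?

A density-first pass picks heat-pump rebates + solar retrofit + job-training center + youth orchestra — 411 at 85 k$.
Dropping solar retrofit and youth orchestra frees 42 k$; slotting in community garden (44 k$) lifts the total to 431 at 87 k$.
Next best is heat-pump rebates + solar retrofit + job-training center + youth orchestra at 411 (85 k$) — short by 20.

431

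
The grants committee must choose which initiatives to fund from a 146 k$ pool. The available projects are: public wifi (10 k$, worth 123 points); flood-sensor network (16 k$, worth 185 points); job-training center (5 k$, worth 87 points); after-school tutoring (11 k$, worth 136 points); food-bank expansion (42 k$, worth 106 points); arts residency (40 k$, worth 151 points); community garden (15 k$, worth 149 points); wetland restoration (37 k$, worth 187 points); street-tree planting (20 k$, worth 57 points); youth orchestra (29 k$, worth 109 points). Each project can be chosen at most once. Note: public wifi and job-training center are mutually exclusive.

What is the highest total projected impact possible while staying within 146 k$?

952

Flood-sensor network + job-training center + after-school tutoring + arts residency + community garden + wetland restoration + street-tree planting uses 144 of the 146 k$ and totals 952.
Next best is public wifi + flood-sensor network + after-school tutoring + community garden + wetland restoration + street-tree planting + youth orchestra at 946 (138 k$) — short by 6.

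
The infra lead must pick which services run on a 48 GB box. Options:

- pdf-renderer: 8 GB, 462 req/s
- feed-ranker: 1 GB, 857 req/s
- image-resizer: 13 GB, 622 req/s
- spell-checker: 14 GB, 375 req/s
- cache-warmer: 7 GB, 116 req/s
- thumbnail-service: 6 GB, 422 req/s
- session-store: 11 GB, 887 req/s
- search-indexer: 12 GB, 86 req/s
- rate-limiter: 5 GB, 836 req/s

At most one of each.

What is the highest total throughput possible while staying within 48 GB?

Best packing: pdf-renderer + feed-ranker + image-resizer + thumbnail-service + session-store + rate-limiter — 44 GB, 4086 total.

4086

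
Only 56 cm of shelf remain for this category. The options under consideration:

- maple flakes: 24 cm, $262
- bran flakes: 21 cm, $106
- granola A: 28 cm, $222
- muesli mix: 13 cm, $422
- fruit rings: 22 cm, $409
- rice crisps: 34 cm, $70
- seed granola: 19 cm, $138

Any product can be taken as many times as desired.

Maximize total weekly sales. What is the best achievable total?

Best packing: 4×muesli mix — 52 cm, 1688 total.

1688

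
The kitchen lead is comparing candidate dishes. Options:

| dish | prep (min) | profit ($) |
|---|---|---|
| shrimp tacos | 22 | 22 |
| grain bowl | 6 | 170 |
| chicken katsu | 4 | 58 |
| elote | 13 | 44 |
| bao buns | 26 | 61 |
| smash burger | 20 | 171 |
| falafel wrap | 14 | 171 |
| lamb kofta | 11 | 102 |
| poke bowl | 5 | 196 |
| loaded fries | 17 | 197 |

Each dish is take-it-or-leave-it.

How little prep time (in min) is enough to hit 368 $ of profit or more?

Look for the lowest-prep combination reaching 368.
grain bowl + chicken katsu + poke bowl: 424 profit at 15 min.
Below 15 min the best achievable stays under 368.

15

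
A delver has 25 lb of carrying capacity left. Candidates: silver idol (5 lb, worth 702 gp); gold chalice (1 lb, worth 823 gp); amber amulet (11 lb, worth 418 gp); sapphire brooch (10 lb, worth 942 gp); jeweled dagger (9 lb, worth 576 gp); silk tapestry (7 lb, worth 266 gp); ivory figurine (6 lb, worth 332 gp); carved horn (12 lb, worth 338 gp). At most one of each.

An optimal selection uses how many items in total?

4

Optimal total is 3043.
For example silver idol + gold chalice + sapphire brooch + jeweled dagger achieves it, using 25 lb.
All optima have 4 items.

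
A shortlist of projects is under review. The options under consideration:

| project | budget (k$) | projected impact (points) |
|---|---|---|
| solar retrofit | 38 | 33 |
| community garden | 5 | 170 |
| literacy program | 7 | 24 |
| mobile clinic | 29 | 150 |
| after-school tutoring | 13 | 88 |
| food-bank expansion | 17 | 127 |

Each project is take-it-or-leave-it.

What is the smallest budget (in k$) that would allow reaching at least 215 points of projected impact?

Minimise k$ subject to total projected impact ≥ 215.
Taking community garden + after-school tutoring gives 258 (≥ 215) for 18 k$.
Below 18 k$ the best achievable stays under 215.

18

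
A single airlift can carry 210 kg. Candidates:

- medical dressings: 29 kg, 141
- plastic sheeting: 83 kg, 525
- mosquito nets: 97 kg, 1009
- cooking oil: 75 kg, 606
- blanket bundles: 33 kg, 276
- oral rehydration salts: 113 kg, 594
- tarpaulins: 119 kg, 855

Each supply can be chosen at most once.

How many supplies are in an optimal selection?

Optimal total is 1891.
mosquito nets + cooking oil + blanket bundles hits 1891 at 205 kg.
All optima have 3 supplies.

3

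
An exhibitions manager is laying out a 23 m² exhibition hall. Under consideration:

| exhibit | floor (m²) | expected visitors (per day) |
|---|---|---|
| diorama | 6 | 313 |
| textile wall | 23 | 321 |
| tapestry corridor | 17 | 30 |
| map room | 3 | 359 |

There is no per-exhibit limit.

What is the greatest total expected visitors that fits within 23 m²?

2513

By expected visitors per m²: map room 119.67, diorama 52.17, textile wall 13.96, tapestry corridor 1.76 lead.
The ratio ordering already packs tightly: 7×map room, 21 m², 2513.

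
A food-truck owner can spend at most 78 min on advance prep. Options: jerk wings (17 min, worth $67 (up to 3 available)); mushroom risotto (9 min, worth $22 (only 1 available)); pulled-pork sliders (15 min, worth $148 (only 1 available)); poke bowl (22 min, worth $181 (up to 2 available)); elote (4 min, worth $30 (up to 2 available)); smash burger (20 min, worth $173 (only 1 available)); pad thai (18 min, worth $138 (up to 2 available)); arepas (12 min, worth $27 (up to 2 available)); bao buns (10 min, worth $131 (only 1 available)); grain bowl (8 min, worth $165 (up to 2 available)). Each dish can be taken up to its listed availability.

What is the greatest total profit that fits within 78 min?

885

Taking the top-ratio dishes first gives mushroom risotto + pulled-pork sliders + 2×elote + smash burger + bao buns + 2×grain bowl for 864 (78 min).
Replace mushroom risotto and 2×elote and smash burger with 2×pad thai: the trade gains 21 net, giving 885 at 77 min.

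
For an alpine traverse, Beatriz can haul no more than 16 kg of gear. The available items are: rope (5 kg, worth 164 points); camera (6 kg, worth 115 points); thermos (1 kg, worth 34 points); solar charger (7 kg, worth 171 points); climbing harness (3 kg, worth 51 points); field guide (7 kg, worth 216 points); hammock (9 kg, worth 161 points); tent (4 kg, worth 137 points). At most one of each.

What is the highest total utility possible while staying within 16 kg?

517

Greedy by ratio would take rope + camera + thermos + tent: 16 kg used, total 450.
Dropping camera and thermos frees 7 kg; slotting in field guide (7 kg) lifts the total to 517 at 16 kg.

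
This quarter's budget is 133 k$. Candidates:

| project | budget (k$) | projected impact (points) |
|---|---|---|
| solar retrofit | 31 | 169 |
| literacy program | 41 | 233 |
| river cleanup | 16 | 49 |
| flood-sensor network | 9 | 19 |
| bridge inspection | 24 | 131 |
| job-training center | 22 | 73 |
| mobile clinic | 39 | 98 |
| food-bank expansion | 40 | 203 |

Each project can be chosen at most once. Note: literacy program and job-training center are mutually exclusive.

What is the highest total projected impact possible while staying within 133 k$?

654

Ranking by ratio (projected impact/k$): literacy program 5.68, bridge inspection 5.46, solar retrofit 5.45.
Taking solar retrofit + literacy program + river cleanup + food-bank expansion: 128 k$ used, 654 in projected impact.
The spare 5 k$ is too small for any remaining project, and no feasible exchange beats 654.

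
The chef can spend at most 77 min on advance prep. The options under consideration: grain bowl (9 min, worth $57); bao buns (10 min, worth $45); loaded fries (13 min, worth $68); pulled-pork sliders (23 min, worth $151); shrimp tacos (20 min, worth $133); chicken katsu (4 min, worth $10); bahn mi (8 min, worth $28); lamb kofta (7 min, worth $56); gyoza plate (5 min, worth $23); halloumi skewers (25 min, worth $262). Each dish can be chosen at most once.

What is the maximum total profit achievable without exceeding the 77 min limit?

603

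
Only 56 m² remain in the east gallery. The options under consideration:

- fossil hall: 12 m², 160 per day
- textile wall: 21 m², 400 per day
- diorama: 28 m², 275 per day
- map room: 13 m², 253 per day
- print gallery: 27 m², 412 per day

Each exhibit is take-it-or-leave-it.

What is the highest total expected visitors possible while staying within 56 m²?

825

Taking the top-ratio exhibits first gives fossil hall + textile wall + map room for 813 (46 m²).
Replace textile wall with print gallery: the trade gains 12 net, giving 825 at 52 m².
The closest alternative, fossil hall + textile wall + map room, reaches only 813.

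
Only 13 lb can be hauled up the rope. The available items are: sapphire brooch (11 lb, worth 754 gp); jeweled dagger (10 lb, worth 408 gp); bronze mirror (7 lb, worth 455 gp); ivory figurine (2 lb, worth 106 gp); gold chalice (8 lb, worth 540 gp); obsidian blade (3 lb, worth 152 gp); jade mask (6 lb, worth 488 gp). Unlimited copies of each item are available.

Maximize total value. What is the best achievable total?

Taking 2×jade mask: 12 lb used, 976 in value.

976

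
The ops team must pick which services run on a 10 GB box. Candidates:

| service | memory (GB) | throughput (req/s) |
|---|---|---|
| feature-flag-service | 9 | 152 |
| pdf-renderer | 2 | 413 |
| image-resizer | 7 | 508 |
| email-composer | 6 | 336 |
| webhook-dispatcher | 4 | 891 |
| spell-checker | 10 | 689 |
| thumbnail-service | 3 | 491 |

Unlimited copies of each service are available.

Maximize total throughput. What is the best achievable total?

2195

Pdf-renderer + 2×webhook-dispatcher uses 10 of the 10 GB and totals 2195.
Every other selection either busts 10 GB or fails to beat 2195.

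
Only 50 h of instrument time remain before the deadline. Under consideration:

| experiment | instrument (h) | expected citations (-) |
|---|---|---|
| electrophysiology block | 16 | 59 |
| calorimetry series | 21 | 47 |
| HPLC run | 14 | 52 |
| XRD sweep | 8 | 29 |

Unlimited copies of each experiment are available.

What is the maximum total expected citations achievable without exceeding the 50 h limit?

185

By expected citations per h: HPLC run 3.71, electrophysiology block 3.69, XRD sweep 3.62 lead.
Best packing: 3×HPLC run + XRD sweep — 50 h, 185 total.
No other feasible combination exceeds 185.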